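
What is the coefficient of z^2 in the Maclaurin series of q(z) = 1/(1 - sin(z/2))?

1/4

Let u equal the inner series; expand the outer function in u and truncate.
[z^0] = 1;  [z^1] = 1/2;  [z^2] = 1/4.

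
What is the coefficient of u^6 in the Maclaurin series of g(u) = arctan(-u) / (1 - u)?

-13/15

Take the Cauchy product of the two expansions.
g(0) = 0
g′(0) = -1
g′′(0) = -2
g′′′(0) = -4
g^(4)(0) = -16
g^(5)(0) = -104
g^(6)(0) = -624
So c_6 = g^(6)(0)/6! = -13/15.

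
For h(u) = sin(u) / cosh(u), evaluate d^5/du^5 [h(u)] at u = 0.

36

Divide the numerator series by the denominator series (power-series long division).
From the series, [u^5] h = 3/10; multiply by 5! = 120 to get 36.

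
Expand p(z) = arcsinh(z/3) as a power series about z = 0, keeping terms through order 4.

-z^3/162 + z/3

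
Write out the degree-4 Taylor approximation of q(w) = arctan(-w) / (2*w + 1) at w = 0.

22*w^4/3 - 11*w^3/3 + 2*w^2 - w

Multiply the numerator's expansion by the denominator's geometric series.
q(0) = 0
q′(0) = -1
q′′(0) = 4
q′′′(0) = -22
q^(4)(0) = 176
The Taylor polynomial is Σ q^(k)(0)/k! · w^k.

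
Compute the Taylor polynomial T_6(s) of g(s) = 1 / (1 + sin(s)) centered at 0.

Write 1/(1+u) = 1 - u + u^2 - u^3 + ... and substitute the series for u.
g(0) = 1
g′(0) = -1
g′′(0) = 2
g′′′(0) = -5
g^(4)(0) = 16
g^(5)(0) = -61
g^(6)(0) = 272

17*s^6/45 - 61*s^5/120 + 2*s^4/3 - 5*s^3/6 + s^2 - s + 1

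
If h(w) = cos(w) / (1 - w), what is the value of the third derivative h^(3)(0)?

3

Use 1/(1 - r) = Σ r^k on the denominator, then take the Cauchy product.
The coefficient of w^3 in the expansion is 1/2, so h′′′(0) = 3! * (1/2) = 3.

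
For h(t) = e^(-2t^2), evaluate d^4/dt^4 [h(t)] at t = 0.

48

Use the known series and substitute for the argument.
The coefficient of t^4 in the expansion is 2, so h^(4)(0) = 4! * (2) = 48.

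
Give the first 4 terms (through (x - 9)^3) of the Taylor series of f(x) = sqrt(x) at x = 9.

Use the known series and substitute for the argument.
[(x - 9)^0] = 3;  [(x - 9)^1] = 1/6;  [(x - 9)^2] = -1/216;  [(x - 9)^3] = 1/3888.

(x - 9)^3/3888 - (x - 9)^2/216 + (x - 9)/6 + 3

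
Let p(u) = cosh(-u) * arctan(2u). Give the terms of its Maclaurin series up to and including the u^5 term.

103*u^5/20 - 5*u^3/3 + 2*u

Expand each factor separately, then convolve coefficients.
p(0) = 0
p′(0) = 2
p′′(0) = 0
p′′′(0) = -10
p^(4)(0) = 0
p^(5)(0) = 618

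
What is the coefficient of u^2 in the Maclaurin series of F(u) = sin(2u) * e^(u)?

Take the Cauchy product of the two expansions.
[u^0] = 0;  [u^1] = 2;  [u^2] = 2.

2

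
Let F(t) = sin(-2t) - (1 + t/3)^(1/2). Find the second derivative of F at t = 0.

1/36

Combine the two series term by term.
From the series, [t^2] F = 1/72; multiply by 2! = 2 to get 1/36.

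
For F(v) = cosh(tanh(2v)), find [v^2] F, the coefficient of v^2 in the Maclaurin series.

Plug the Maclaurin series of the inner function into that of the outer and collect terms.
[v^0] = 1;  [v^1] = 0;  [v^2] = 2.
So c_2 = F′′(0)/2! = 2.

2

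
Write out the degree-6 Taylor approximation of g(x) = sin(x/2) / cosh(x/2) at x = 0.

3*x^5/320 - x^3/12 + x/2

Divide the numerator series by the denominator series (power-series long division).
g(0) = 0
g′(0) = 1/2
g′′(0) = 0
g′′′(0) = -1/2
g^(4)(0) = 0
g^(5)(0) = 9/8
g^(6)(0) = 0
The Taylor polynomial is Σ g^(k)(0)/k! · x^k.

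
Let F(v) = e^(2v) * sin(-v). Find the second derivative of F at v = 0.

Write out both Maclaurin series and multiply, keeping only the needed powers.
The coefficient of v^2 in the expansion is -2, so F′′(0) = 2! * (-2) = -4.

-4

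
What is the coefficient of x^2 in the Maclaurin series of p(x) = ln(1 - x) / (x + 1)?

1/2

Use 1/(1 - r) = Σ r^k on the denominator, then take the Cauchy product.
p(0) = 0
p′(0) = -1
p′′(0) = 1
Dividing each by k! gives the coefficients c_0, ..., c_2.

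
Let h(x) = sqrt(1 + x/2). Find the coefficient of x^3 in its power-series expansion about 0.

1/128

[x^0] = 1;  [x^1] = 1/4;  [x^2] = -1/32;  [x^3] = 1/128.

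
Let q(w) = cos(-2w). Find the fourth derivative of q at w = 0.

16

The coefficient of w^4 in the expansion is 2/3, so q^(4)(0) = 4! * (2/3) = 16.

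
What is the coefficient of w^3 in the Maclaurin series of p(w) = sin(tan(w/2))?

1/48

Let u equal the inner series; expand the outer function in u and truncate.
[w^0] = 0;  [w^1] = 1/2;  [w^2] = 0;  [w^3] = 1/48.
So c_3 = p′′′(0)/3! = 1/48.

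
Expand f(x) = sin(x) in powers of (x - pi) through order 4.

(x - pi)^3/6 - (x - pi)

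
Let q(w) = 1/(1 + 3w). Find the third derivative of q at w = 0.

-162

From the series, [w^3] q = -27; multiply by 3! = 6 to get -162.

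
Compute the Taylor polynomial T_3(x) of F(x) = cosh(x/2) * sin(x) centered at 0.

-x^3/24 + x

Expand each factor separately, then convolve coefficients.
F(0) = 0
F′(0) = 1
F′′(0) = 0
F′′′(0) = -1/4
Dividing each by k! gives the coefficients c_0, ..., c_3.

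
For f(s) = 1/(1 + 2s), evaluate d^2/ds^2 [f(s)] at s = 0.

The coefficient of s^2 in the expansion is 4, so f′′(0) = 2! * (4) = 8.

8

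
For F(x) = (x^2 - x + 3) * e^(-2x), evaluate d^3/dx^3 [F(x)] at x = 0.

Shift and add copies of the series according to the polynomial's terms.
The coefficient of x^3 in the expansion is -8, so F′′′(0) = 3! * (-8) = -48.

-48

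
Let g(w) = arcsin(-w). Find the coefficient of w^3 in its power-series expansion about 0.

Differentiate repeatedly and evaluate at the center.
g(0) = 0
g′(0) = -1
g′′(0) = 0
g′′′(0) = -1

-1/6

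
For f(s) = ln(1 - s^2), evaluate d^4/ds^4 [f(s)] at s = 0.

The coefficient of s^4 in the expansion is -1/2, so f^(4)(0) = 4! * (-1/2) = -12.

-12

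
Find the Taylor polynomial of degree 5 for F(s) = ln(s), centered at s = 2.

Differentiate repeatedly and evaluate at the center.
F(2) = ln(2)
F′(2) = 1/2
F′′(2) = -1/4
F′′′(2) = 1/4
F^(4)(2) = -3/8
F^(5)(2) = 3/4
Then c_k = F^(k)(2)/k! gives each Taylor coefficient.

(s - 2)^5/160 - (s - 2)^4/64 + (s - 2)^3/24 - (s - 2)^2/8 + (s - 2)/2 + ln(2)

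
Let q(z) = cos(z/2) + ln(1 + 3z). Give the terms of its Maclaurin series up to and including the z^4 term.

Add the two expansions coefficient-wise.
q(0) = 1
q′(0) = 3
q′′(0) = -37/4
q′′′(0) = 54
q^(4)(0) = -7775/16
The Taylor polynomial is Σ q^(k)(0)/k! · z^k.

-7775*z^4/384 + 9*z^3 - 37*z^2/8 + 3*z + 1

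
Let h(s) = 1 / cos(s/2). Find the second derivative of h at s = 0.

Invert the denominator's series and multiply.
The coefficient of s^2 in the expansion is 1/8, so h′′(0) = 2! * (1/8) = 1/4.

1/4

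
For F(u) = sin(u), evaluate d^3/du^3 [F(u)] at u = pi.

The coefficient of (u - pi)^3 in the expansion is 1/6, so F′′′(pi) = 3! * (1/6) = 1.

1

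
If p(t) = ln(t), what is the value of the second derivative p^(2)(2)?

-1/4

Apply the Taylor formula c_k = f^(k)(a)/k!.
From the series, [(t - 2)^2] p = -1/8; multiply by 2! = 2 to get -1/4.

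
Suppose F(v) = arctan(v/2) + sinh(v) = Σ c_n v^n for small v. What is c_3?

Expand each term separately and add.
F(0) = 0
F′(0) = 3/2
F′′(0) = 0
F′′′(0) = 3/4
The Taylor polynomial is Σ F^(k)(0)/k! · v^k.

1/8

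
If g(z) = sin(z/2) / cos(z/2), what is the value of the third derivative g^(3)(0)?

Divide the numerator series by the denominator series (power-series long division).
From the series, [z^3] g = 1/24; multiply by 3! = 6 to get 1/4.

1/4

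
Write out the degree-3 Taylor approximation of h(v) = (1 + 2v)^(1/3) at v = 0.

40*v^3/81 - 4*v^2/9 + 2*v/3 + 1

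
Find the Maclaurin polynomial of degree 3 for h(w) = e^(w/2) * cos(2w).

Expand each factor separately, then convolve coefficients.
h(0) = 1
h′(0) = 1/2
h′′(0) = -15/4
h′′′(0) = -47/8

-47*w^3/48 - 15*w^2/8 + w/2 + 1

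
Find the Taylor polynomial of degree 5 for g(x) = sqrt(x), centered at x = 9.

g(9) = 3
g′(9) = 1/6
g′′(9) = -1/108
g′′′(9) = 1/648
g^(4)(9) = -5/11664
g^(5)(9) = 35/209952
Then c_k = g^(k)(9)/k! gives each Taylor coefficient.

7*(x - 9)^5/5038848 - 5*(x - 9)^4/279936 + (x - 9)^3/3888 - (x - 9)^2/216 + (x - 9)/6 + 3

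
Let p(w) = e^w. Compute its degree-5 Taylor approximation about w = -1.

(w + 1)^5*e^(-1)/120 + (w + 1)^4*e^(-1)/24 + (w + 1)^3*e^(-1)/6 + (w + 1)^2*e^(-1)/2 + (w + 1)*e^(-1) + e^(-1)

p(-1) = e^(-1)
p′(-1) = e^(-1)
p′′(-1) = e^(-1)
p′′′(-1) = e^(-1)
p^(4)(-1) = e^(-1)
p^(5)(-1) = e^(-1)
Dividing each by k! gives the coefficients c_0, ..., c_5.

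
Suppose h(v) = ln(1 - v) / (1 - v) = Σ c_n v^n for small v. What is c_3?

-11/6

Expand 1/(denominator) as a geometric series and multiply by the numerator's series.
[v^0] = 0;  [v^1] = -1;  [v^2] = -3/2;  [v^3] = -11/6.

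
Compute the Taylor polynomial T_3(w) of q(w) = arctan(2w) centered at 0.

-8*w^3/3 + 2*w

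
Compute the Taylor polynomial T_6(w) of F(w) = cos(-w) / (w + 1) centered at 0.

Multiply the numerator's expansion by the denominator's geometric series.
F(0) = 1
F′(0) = -1
F′′(0) = 1
F′′′(0) = -3
F^(4)(0) = 13
F^(5)(0) = -65
F^(6)(0) = 389

389*w^6/720 - 13*w^5/24 + 13*w^4/24 - w^3/2 + w^2/2 - w + 1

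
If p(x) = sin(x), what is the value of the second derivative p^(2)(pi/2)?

-1

Apply the Taylor formula c_k = f^(k)(a)/k!.
From the series, [(x - pi/2)^2] p = -1/2; multiply by 2! = 2 to get -1.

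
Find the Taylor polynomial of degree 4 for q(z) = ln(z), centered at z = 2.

q(2) = ln(2)
q′(2) = 1/2
q′′(2) = -1/4
q′′′(2) = 1/4
q^(4)(2) = -3/8

-(z - 2)^4/64 + (z - 2)^3/24 - (z - 2)^2/8 + (z - 2)/2 + ln(2)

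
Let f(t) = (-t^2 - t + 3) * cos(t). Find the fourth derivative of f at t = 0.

Multiply each power in the prefactor through the base expansion.
From the series, [t^4] f = 5/8; multiply by 4! = 24 to get 15.

15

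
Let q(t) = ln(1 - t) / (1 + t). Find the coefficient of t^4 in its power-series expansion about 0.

Write out both Maclaurin series and multiply, keeping only the needed powers.

7/12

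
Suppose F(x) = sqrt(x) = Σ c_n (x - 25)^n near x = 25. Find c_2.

-1/1000

[(x - 25)^0] = 5;  [(x - 25)^1] = 1/10;  [(x - 25)^2] = -1/1000.
So c_2 = F′′(25)/2! = -1/1000.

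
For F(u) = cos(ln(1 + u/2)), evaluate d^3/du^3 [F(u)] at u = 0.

3/8

Plug the Maclaurin series of the inner function into that of the outer and collect terms.
The coefficient of u^3 in the expansion is 1/16, so F′′′(0) = 3! * (1/16) = 3/8.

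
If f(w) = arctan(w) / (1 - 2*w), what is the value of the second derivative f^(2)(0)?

Multiply the numerator's expansion by the denominator's geometric series.
From the series, [w^2] f = 2; multiply by 2! = 2 to get 4.

4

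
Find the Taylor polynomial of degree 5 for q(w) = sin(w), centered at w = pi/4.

sqrt(2)*(w - pi/4)^5/240 + sqrt(2)*(w - pi/4)^4/48 - sqrt(2)*(w - pi/4)^3/12 - sqrt(2)*(w - pi/4)^2/4 + sqrt(2)*(w - pi/4)/2 + sqrt(2)/2

q(pi/4) = sqrt(2)/2
q′(pi/4) = sqrt(2)/2
q′′(pi/4) = -sqrt(2)/2
q′′′(pi/4) = -sqrt(2)/2
q^(4)(pi/4) = sqrt(2)/2
q^(5)(pi/4) = sqrt(2)/2
Dividing each by k! gives the coefficients c_0, ..., c_5.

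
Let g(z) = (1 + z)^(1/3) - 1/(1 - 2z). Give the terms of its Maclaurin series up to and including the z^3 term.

-643*z^3/81 - 37*z^2/9 - 5*z/3

Add the two expansions coefficient-wise.
g(0) = 0
g′(0) = -5/3
g′′(0) = -74/9
g′′′(0) = -1286/27
Dividing each by k! gives the coefficients c_0, ..., c_3.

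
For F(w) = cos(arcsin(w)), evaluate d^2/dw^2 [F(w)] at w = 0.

Let u equal the inner series; expand the outer function in u and truncate.
The coefficient of w^2 in the expansion is -1/2, so F′′(0) = 2! * (-1/2) = -1.

-1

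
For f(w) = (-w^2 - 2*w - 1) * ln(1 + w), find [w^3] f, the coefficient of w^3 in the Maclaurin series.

-1/3

Multiply each power in the prefactor through the base expansion.
f(0) = 0
f′(0) = -1
f′′(0) = -3
f′′′(0) = -2
Then c_k = f^(k)(0)/k! gives each Taylor coefficient.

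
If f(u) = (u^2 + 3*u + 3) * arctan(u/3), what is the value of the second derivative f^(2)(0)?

2

Multiply each power in the prefactor through the base expansion.
From the series, [u^2] f = 1; multiply by 2! = 2 to get 2.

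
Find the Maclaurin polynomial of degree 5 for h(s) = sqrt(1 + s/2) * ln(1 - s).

Write out both Maclaurin series and multiply, keeping only the needed powers.

-7789*s^5/30720 - 125*s^4/384 - 41*s^3/96 - 3*s^2/4 - s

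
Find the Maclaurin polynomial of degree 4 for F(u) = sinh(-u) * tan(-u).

u^4/2 + u^2

Take the Cauchy product of the two expansions.
[u^0] = 0;  [u^1] = 0;  [u^2] = 1;  [u^3] = 0;  [u^4] = 1/2.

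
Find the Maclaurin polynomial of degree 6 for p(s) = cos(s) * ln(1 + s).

-s^6/16 + 3*s^5/40 - s^3/6 - s^2/2 + s

Expand each factor separately, then convolve coefficients.
[s^0] = 0;  [s^1] = 1;  [s^2] = -1/2;  [s^3] = -1/6;  [s^4] = 0;  [s^5] = 3/40;  [s^6] = -1/16.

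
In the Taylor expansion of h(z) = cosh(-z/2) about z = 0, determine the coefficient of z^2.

c_2 = h′′(0)/2! = 1/8.

1/8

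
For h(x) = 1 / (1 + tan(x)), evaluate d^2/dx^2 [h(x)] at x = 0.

2

Write 1/(1+u) = 1 - u + u^2 - u^3 + ... and substitute the series for u.
The coefficient of x^2 in the expansion is 1, so h′′(0) = 2! * (1) = 2.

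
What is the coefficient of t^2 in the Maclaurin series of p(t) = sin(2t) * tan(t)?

Write out both Maclaurin series and multiply, keeping only the needed powers.

2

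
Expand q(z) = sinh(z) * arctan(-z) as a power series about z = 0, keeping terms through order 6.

-11*z^6/72 + z^4/6 - z^2

Multiply the two series term by term and collect like powers.
q(0) = 0
q′(0) = 0
q′′(0) = -2
q′′′(0) = 0
q^(4)(0) = 4
q^(5)(0) = 0
q^(6)(0) = -110
The Taylor polynomial is Σ q^(k)(0)/k! · z^k.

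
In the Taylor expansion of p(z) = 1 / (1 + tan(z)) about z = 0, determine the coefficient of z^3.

Write 1/(1+u) = 1 - u + u^2 - u^3 + ... and substitute the series for u.
p(0) = 1
p′(0) = -1
p′′(0) = 2
p′′′(0) = -8

-4/3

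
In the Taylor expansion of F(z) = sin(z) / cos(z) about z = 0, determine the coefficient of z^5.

2/15

Divide the numerator series by the denominator series (power-series long division).
So c_5 = F^(5)(0)/5! = 2/15.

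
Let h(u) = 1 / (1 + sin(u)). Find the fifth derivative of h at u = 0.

-61

Write 1/(1+u) = 1 - u + u^2 - u^3 + ... and substitute the series for u.
From the series, [u^5] h = -61/120; multiply by 5! = 120 to get -61.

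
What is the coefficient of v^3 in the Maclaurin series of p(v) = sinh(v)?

1/6

[v^0] = 0;  [v^1] = 1;  [v^2] = 0;  [v^3] = 1/6.
So c_3 = p′′′(0)/3! = 1/6.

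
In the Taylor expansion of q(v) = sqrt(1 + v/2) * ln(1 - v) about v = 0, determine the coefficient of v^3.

-41/96

Multiply the two series term by term and collect like powers.
q(0) = 0
q′(0) = -1
q′′(0) = -3/2
q′′′(0) = -41/16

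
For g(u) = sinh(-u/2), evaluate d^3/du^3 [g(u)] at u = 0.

The coefficient of u^3 in the expansion is -1/48, so g′′′(0) = 3! * (-1/48) = -1/8.

-1/8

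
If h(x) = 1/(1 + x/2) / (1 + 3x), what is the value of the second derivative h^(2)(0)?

Multiply the two series term by term and collect like powers.
From the series, [x^2] h = 43/4; multiply by 2! = 2 to get 43/2.

43/2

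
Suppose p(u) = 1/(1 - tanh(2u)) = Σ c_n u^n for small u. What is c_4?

Compose series: expand the inner function first, then feed it into the outer expansion.
p(0) = 1
p′(0) = 2
p′′(0) = 8
p′′′(0) = 32
p^(4)(0) = 128

16/3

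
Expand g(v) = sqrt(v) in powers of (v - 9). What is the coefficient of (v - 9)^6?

g(9) = 3
g′(9) = 1/6
g′′(9) = -1/108
g′′′(9) = 1/648
g^(4)(9) = -5/11664
g^(5)(9) = 35/209952
g^(6)(9) = -35/419904
Then c_k = g^(k)(9)/k! gives each Taylor coefficient.

-7/60466176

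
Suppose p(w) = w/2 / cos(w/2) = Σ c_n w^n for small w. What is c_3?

Invert the denominator's series and multiply.
p(0) = 0
p′(0) = 1/2
p′′(0) = 0
p′′′(0) = 3/8

1/16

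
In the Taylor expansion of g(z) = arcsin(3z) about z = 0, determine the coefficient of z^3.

9/2

Differentiate repeatedly and evaluate at the center.
g(0) = 0
g′(0) = 3
g′′(0) = 0
g′′′(0) = 27
So c_3 = g′′′(0)/3! = 9/2.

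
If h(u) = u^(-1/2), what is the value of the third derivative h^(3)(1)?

-15/8

The coefficient of (u - 1)^3 in the expansion is -5/16, so h′′′(1) = 3! * (-5/16) = -15/8.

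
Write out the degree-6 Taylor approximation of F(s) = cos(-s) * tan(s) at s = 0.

s^5/120 - s^3/6 + s

Multiply the two series term by term and collect like powers.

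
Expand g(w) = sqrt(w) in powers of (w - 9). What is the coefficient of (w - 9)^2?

Apply the Taylor formula c_k = f^(k)(a)/k!.
g(9) = 3
g′(9) = 1/6
g′′(9) = -1/108
So c_2 = g′′(9)/2! = -1/216.

-1/216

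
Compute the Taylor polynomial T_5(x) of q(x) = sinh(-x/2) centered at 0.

-x^5/3840 - x^3/48 - x/2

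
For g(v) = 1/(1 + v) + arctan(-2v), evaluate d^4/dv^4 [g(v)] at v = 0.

24

Add the two expansions coefficient-wise.
The coefficient of v^4 in the expansion is 1, so g^(4)(0) = 4! * (1) = 24.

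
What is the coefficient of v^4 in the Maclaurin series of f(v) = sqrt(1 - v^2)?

f(0) = 1
f′(0) = 0
f′′(0) = -1
f′′′(0) = 0
f^(4)(0) = -3

-1/8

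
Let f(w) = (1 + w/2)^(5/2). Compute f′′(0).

15/16

The coefficient of w^2 in the expansion is 15/32, so f′′(0) = 2! * (15/32) = 15/16.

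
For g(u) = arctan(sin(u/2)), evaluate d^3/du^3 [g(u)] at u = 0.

-3/8

Let u equal the inner series; expand the outer function in u and truncate.
From the series, [u^3] g = -1/16; multiply by 3! = 6 to get -3/8.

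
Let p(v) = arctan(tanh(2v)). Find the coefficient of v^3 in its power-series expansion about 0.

Compose series: expand the inner function first, then feed it into the outer expansion.
So c_3 = p′′′(0)/3! = -16/3.

-16/3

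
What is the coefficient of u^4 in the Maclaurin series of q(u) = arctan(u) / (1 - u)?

Multiply the numerator's expansion by the denominator's geometric series.
So c_4 = q^(4)(0)/4! = 2/3.

2/3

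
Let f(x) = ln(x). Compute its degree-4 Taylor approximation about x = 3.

-(x - 3)^4/324 + (x - 3)^3/81 - (x - 3)^2/18 + (x - 3)/3 + ln(3)

[(x - 3)^0] = ln(3);  [(x - 3)^1] = 1/3;  [(x - 3)^2] = -1/18;  [(x - 3)^3] = 1/81;  [(x - 3)^4] = -1/324.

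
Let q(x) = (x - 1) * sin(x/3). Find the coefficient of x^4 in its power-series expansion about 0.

Distribute the polynomial across the series and collect like powers.

-1/162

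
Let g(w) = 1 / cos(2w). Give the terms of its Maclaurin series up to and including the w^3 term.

2*w^2 + 1

Divide the numerator series by the denominator series (power-series long division).
g(0) = 1
g′(0) = 0
g′′(0) = 4
g′′′(0) = 0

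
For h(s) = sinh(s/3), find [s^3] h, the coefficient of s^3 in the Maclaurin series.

[s^0] = 0;  [s^1] = 1/3;  [s^2] = 0;  [s^3] = 1/162.
So c_3 = h′′′(0)/3! = 1/162.

1/162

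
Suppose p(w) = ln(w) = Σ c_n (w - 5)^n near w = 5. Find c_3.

Use the known series and substitute for the argument.
p(5) = ln(5)
p′(5) = 1/5
p′′(5) = -1/25
p′′′(5) = 2/125

1/375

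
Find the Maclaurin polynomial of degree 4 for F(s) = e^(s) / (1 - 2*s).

211*s^4/8 + 79*s^3/6 + 13*s^2/2 + 3*s + 1

Expand 1/(denominator) as a geometric series and multiply by the numerator's series.
[s^0] = 1;  [s^1] = 3;  [s^2] = 13/2;  [s^3] = 79/6;  [s^4] = 211/8.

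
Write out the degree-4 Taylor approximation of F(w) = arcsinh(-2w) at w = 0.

4*w^3/3 - 2*w

Use the known series and substitute for the argument.
F(0) = 0
F′(0) = -2
F′′(0) = 0
F′′′(0) = 8
F^(4)(0) = 0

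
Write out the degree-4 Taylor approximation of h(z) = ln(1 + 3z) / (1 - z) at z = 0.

Multiply the two series term by term and collect like powers.
[z^0] = 0;  [z^1] = 3;  [z^2] = -3/2;  [z^3] = 15/2;  [z^4] = -51/4.

-51*z^4/4 + 15*z^3/2 - 3*z^2/2 + 3*z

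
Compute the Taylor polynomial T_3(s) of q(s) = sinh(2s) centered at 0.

4*s^3/3 + 2*s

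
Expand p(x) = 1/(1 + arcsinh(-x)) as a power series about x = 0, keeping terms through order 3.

Plug the Maclaurin series of the inner function into that of the outer and collect terms.
[x^0] = 1;  [x^1] = 1;  [x^2] = 1;  [x^3] = 5/6.

5*x^3/6 + x^2 + x + 1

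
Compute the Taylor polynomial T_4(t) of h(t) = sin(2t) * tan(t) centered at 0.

Multiply the two series term by term and collect like powers.
h(0) = 0
h′(0) = 0
h′′(0) = 4
h′′′(0) = 0
h^(4)(0) = -16
Then c_k = h^(k)(0)/k! gives each Taylor coefficient.

-2*t^4/3 + 2*t^2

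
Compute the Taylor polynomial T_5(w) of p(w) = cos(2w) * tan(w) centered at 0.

Expand each factor separately, then convolve coefficients.
p(0) = 0
p′(0) = 1
p′′(0) = 0
p′′′(0) = -10
p^(4)(0) = 0
p^(5)(0) = 16

2*w^5/15 - 5*w^3/3 + w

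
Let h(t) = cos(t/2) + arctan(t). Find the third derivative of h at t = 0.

-2

Expand each term separately and add.
From the series, [t^3] h = -1/3; multiply by 3! = 6 to get -2.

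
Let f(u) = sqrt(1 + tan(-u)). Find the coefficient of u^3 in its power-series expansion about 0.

Let u equal the inner series; expand the outer function in u and truncate.
f(0) = 1
f′(0) = -1/2
f′′(0) = -1/4
f′′′(0) = -11/8

-11/48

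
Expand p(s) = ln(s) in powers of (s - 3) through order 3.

(s - 3)^3/81 - (s - 3)^2/18 + (s - 3)/3 + ln(3)

p(3) = ln(3)
p′(3) = 1/3
p′′(3) = -1/9
p′′′(3) = 2/27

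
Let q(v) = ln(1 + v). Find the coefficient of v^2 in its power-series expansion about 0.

-1/2

q(0) = 0
q′(0) = 1
q′′(0) = -1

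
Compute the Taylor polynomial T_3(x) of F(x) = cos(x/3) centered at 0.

1 - x^2/18

Compute the successive derivatives at the expansion point and divide by k!.
F(0) = 1
F′(0) = 0
F′′(0) = -1/9
F′′′(0) = 0
Then c_k = F^(k)(0)/k! gives each Taylor coefficient.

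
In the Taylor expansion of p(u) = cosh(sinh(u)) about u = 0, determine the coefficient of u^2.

Let u equal the inner series; expand the outer function in u and truncate.

1/2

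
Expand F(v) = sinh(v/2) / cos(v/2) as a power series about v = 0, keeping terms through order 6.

3*v^5/320 + v^3/12 + v/2

Invert the denominator's series and multiply.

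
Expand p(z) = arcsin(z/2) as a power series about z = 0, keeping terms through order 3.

z^3/48 + z/2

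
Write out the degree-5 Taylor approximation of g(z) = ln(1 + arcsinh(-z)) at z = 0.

Compose series: expand the inner function first, then feed it into the outer expansion.

-13*z^5/120 - z^4/12 - z^3/6 - z^2/2 - z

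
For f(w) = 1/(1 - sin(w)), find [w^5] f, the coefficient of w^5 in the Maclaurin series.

61/120

Compose series: expand the inner function first, then feed it into the outer expansion.
f(0) = 1
f′(0) = 1
f′′(0) = 2
f′′′(0) = 5
f^(4)(0) = 16
f^(5)(0) = 61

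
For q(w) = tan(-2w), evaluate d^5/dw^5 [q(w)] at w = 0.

-512

Apply the Taylor formula c_k = f^(k)(a)/k!.
The coefficient of w^5 in the expansion is -64/15, so q^(5)(0) = 5! * (-64/15) = -512.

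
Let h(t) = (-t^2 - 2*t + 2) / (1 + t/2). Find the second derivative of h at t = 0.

1

Multiply each power in the prefactor through the base expansion.
The coefficient of t^2 in the expansion is 1/2, so h′′(0) = 2! * (1/2) = 1.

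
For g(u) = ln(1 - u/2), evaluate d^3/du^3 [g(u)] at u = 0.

The coefficient of u^3 in the expansion is -1/24, so g′′′(0) = 3! * (-1/24) = -1/4.

-1/4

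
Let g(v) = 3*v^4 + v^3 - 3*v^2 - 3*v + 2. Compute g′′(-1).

24

From the series, [(v + 1)^2] g = 12; multiply by 2! = 2 to get 24.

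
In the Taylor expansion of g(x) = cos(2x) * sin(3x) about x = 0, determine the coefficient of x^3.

-21/2

Expand each factor separately, then convolve coefficients.
[x^0] = 0;  [x^1] = 3;  [x^2] = 0;  [x^3] = -21/2.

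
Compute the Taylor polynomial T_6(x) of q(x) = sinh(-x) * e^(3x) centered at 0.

Expand each factor separately, then convolve coefficients.
[x^0] = 0;  [x^1] = -1;  [x^2] = -3;  [x^3] = -14/3;  [x^4] = -5;  [x^5] = -62/15;  [x^6] = -14/5.

-14*x^6/5 - 62*x^5/15 - 5*x^4 - 14*x^3/3 - 3*x^2 - x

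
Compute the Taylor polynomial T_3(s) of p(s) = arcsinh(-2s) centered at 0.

[s^0] = 0;  [s^1] = -2;  [s^2] = 0;  [s^3] = 4/3.

4*s^3/3 - 2*s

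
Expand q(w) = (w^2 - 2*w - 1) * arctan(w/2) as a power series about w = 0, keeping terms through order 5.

Multiply each power in the prefactor through the base expansion.
q(0) = 0
q′(0) = -1/2
q′′(0) = -2
q′′′(0) = 13/4
q^(4)(0) = 2
q^(5)(0) = -23/4
The Taylor polynomial is Σ q^(k)(0)/k! · w^k.

-23*w^5/480 + w^4/12 + 13*w^3/24 - w^2 - w/2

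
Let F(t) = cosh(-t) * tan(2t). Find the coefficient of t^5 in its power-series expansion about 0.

Write out both Maclaurin series and multiply, keeping only the needed powers.
[t^0] = 0;  [t^1] = 2;  [t^2] = 0;  [t^3] = 11/3;  [t^4] = 0;  [t^5] = 341/60.

341/60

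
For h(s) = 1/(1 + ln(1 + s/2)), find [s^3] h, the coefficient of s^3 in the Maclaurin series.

Compose series: expand the inner function first, then feed it into the outer expansion.
h(0) = 1
h′(0) = -1/2
h′′(0) = 3/4
h′′′(0) = -7/4
So c_3 = h′′′(0)/3! = -7/24.

-7/24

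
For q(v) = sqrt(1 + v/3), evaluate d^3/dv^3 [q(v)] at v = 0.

1/72

The coefficient of v^3 in the expansion is 1/432, so q′′′(0) = 3! * (1/432) = 1/72.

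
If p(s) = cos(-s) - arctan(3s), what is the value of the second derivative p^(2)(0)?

-1

Combine the two series term by term.
The coefficient of s^2 in the expansion is -1/2, so p′′(0) = 2! * (-1/2) = -1.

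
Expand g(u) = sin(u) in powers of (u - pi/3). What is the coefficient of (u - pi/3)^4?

sqrt(3)/48

Apply the Taylor formula c_k = f^(k)(a)/k!.
g(pi/3) = sqrt(3)/2
g′(pi/3) = 1/2
g′′(pi/3) = -sqrt(3)/2
g′′′(pi/3) = -1/2
g^(4)(pi/3) = sqrt(3)/2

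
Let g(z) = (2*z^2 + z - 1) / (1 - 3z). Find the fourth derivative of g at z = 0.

Distribute the polynomial across the series and collect like powers.
The coefficient of z^4 in the expansion is -36, so g^(4)(0) = 4! * (-36) = -864.

-864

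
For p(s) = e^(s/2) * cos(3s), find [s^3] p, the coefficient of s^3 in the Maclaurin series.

Multiply the two series term by term and collect like powers.
p(0) = 1
p′(0) = 1/2
p′′(0) = -35/4
p′′′(0) = -107/8

-107/48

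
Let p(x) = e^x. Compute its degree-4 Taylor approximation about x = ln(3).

p(ln(3)) = 3
p′(ln(3)) = 3
p′′(ln(3)) = 3
p′′′(ln(3)) = 3
p^(4)(ln(3)) = 3

(x - ln(3))^4/8 + (x - ln(3))^3/2 + 3*(x - ln(3))^2/2 + 3*(x - ln(3)) + 3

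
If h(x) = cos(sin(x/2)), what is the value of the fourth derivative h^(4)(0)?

Substitute the inner expansion into the outer series and collect powers.
The coefficient of x^4 in the expansion is 5/384, so h^(4)(0) = 4! * (5/384) = 5/16.

5/16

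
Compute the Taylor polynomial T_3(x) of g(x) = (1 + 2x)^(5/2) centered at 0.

g(0) = 1
g′(0) = 5
g′′(0) = 15
g′′′(0) = 15
Then c_k = g^(k)(0)/k! gives each Taylor coefficient.

5*x^3/2 + 15*x^2/2 + 5*x + 1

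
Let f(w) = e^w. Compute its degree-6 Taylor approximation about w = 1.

e*(w - 1)^6/720 + e*(w - 1)^5/120 + e*(w - 1)^4/24 + e*(w - 1)^3/6 + e*(w - 1)^2/2 + e*(w - 1) + e

f(1) = e
f′(1) = e
f′′(1) = e
f′′′(1) = e
f^(4)(1) = e
f^(5)(1) = e
f^(6)(1) = e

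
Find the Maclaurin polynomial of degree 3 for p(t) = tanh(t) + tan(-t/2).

-3*t^3/8 + t/2

Add the two expansions coefficient-wise.
[t^0] = 0;  [t^1] = 1/2;  [t^2] = 0;  [t^3] = -3/8.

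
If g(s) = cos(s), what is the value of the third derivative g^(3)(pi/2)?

1

The coefficient of (s - pi/2)^3 in the expansion is 1/6, so g′′′(pi/2) = 3! * (1/6) = 1.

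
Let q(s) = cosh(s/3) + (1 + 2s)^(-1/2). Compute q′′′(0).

-15

Combine the two series term by term.
The coefficient of s^3 in the expansion is -5/2, so q′′′(0) = 3! * (-5/2) = -15.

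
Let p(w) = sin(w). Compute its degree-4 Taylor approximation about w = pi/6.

p(pi/6) = 1/2
p′(pi/6) = sqrt(3)/2
p′′(pi/6) = -1/2
p′′′(pi/6) = -sqrt(3)/2
p^(4)(pi/6) = 1/2
The Taylor polynomial is Σ p^(k)(pi/6)/k! · (w - pi/6)^k.

(w - pi/6)^4/48 - sqrt(3)*(w - pi/6)^3/12 - (w - pi/6)^2/4 + sqrt(3)*(w - pi/6)/2 + 1/2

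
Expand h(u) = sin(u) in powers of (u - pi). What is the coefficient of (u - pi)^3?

1/6

c_3 = h′′′(pi)/3! = 1/6.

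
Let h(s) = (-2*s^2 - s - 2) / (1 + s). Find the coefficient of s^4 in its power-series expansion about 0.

Distribute the polynomial across the series and collect like powers.
[s^0] = -2;  [s^1] = 1;  [s^2] = -3;  [s^3] = 3;  [s^4] = -3.

-3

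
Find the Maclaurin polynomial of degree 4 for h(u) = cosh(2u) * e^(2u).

Expand each factor separately, then convolve coefficients.
h(0) = 1
h′(0) = 2
h′′(0) = 8
h′′′(0) = 32
h^(4)(0) = 128

16*u^4/3 + 16*u^3/3 + 4*u^2 + 2*u + 1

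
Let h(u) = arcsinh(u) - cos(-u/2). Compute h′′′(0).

-1

Add the two expansions coefficient-wise.
The coefficient of u^3 in the expansion is -1/6, so h′′′(0) = 3! * (-1/6) = -1.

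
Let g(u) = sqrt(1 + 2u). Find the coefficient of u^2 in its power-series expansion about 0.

-1/2

Differentiate repeatedly and evaluate at the center.
g(0) = 1
g′(0) = 1
g′′(0) = -1
So c_2 = g′′(0)/2! = -1/2.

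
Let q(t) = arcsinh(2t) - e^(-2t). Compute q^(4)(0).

-16

Expand each term separately and add.
The coefficient of t^4 in the expansion is -2/3, so q^(4)(0) = 4! * (-2/3) = -16.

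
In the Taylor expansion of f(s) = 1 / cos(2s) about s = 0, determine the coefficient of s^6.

244/45

Write the quotient as an unknown series and match coefficients against numerator = denominator · series.
[s^0] = 1;  [s^1] = 0;  [s^2] = 2;  [s^3] = 0;  [s^4] = 10/3;  [s^5] = 0;  [s^6] = 244/45.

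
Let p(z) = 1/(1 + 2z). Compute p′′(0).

From the series, [z^2] p = 4; multiply by 2! = 2 to get 8.

8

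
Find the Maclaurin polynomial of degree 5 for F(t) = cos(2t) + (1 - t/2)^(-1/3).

Add the two expansions coefficient-wise.

91*t^5/23328 + 2627*t^4/3888 + 7*t^3/324 - 35*t^2/18 + t/6 + 2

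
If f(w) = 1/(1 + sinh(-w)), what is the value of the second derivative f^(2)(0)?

Compose series: expand the inner function first, then feed it into the outer expansion.
The coefficient of w^2 in the expansion is 1, so f′′(0) = 2! * (1) = 2.

2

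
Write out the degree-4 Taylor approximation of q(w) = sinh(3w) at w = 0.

Differentiate repeatedly and evaluate at the center.
q(0) = 0
q′(0) = 3
q′′(0) = 0
q′′′(0) = 27
q^(4)(0) = 0

9*w^3/2 + 3*w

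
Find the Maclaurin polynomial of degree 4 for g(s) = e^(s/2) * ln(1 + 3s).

Write out both Maclaurin series and multiply, keeping only the needed powers.
[s^0] = 0;  [s^1] = 3;  [s^2] = -3;  [s^3] = 57/8;  [s^4] = -65/4.

-65*s^4/4 + 57*s^3/8 - 3*s^2 + 3*s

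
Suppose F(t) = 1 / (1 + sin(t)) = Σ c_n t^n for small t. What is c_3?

Use the geometric series for the reciprocal, then substitute.
F(0) = 1
F′(0) = -1
F′′(0) = 2
F′′′(0) = -5
So c_3 = F′′′(0)/3! = -5/6.

-5/6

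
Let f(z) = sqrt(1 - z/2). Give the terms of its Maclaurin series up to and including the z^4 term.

-5*z^4/2048 - z^3/128 - z^2/32 - z/4 + 1

f(0) = 1
f′(0) = -1/4
f′′(0) = -1/16
f′′′(0) = -3/64
f^(4)(0) = -15/256
Then c_k = f^(k)(0)/k! gives each Taylor coefficient.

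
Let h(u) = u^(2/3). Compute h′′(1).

-2/9

Compute the successive derivatives at the expansion point and divide by k!.
The coefficient of (u - 1)^2 in the expansion is -1/9, so h′′(1) = 2! * (-1/9) = -2/9.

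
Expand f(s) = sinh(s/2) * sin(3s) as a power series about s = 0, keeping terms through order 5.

-35*s^4/16 + 3*s^2/2

Take the Cauchy product of the two expansions.
f(0) = 0
f′(0) = 0
f′′(0) = 3
f′′′(0) = 0
f^(4)(0) = -105/2
f^(5)(0) = 0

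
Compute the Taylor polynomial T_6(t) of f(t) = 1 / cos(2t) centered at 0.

244*t^6/45 + 10*t^4/3 + 2*t^2 + 1

Divide the numerator series by the denominator series (power-series long division).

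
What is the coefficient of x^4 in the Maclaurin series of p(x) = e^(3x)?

27/8

p(0) = 1
p′(0) = 3
p′′(0) = 9
p′′′(0) = 27
p^(4)(0) = 81
Dividing each by k! gives the coefficients c_0, ..., c_4.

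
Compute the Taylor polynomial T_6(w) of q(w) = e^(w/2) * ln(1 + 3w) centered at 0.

Take the Cauchy product of the two expansions.

-12743*w^6/128 + 25289*w^5/640 - 65*w^4/4 + 57*w^3/8 - 3*w^2 + 3*w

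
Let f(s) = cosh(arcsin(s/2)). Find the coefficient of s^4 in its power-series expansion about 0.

5/384

Plug the Maclaurin series of the inner function into that of the outer and collect terms.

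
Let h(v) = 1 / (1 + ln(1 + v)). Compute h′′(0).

Use the geometric series for the reciprocal, then substitute.
From the series, [v^2] h = 3/2; multiply by 2! = 2 to get 3.

3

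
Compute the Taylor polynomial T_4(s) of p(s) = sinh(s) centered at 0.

s^3/6 + s

Apply the Taylor formula c_k = f^(k)(a)/k!.
[s^0] = 0;  [s^1] = 1;  [s^2] = 0;  [s^3] = 1/6;  [s^4] = 0.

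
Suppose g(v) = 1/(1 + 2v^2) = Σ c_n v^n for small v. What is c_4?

4

g(0) = 1
g′(0) = 0
g′′(0) = -4
g′′′(0) = 0
g^(4)(0) = 96
The Taylor polynomial is Σ g^(k)(0)/k! · v^k.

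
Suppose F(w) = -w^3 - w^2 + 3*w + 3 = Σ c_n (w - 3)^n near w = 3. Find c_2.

-10

F(3) = -24
F′(3) = -30
F′′(3) = -20
Then c_k = F^(k)(3)/k! gives each Taylor coefficient.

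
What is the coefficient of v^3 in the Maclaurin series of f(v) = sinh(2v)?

c_3 = f′′′(0)/3! = 4/3.

4/3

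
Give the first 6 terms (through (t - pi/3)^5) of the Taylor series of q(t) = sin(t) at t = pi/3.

(t - pi/3)^5/240 + sqrt(3)*(t - pi/3)^4/48 - (t - pi/3)^3/12 - sqrt(3)*(t - pi/3)^2/4 + (t - pi/3)/2 + sqrt(3)/2

Use the known series and substitute for the argument.
q(pi/3) = sqrt(3)/2
q′(pi/3) = 1/2
q′′(pi/3) = -sqrt(3)/2
q′′′(pi/3) = -1/2
q^(4)(pi/3) = sqrt(3)/2
q^(5)(pi/3) = 1/2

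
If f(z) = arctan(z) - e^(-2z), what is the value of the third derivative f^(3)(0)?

Combine the two series term by term.
The coefficient of z^3 in the expansion is 1, so f′′′(0) = 3! * (1) = 6.

6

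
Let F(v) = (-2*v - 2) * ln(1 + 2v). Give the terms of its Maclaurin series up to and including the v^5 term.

Shift and add copies of the series according to the polynomial's terms.
F(0) = 0
F′(0) = -4
F′′(0) = 0
F′′′(0) = -8
F^(4)(0) = 64
F^(5)(0) = -576
Dividing each by k! gives the coefficients c_0, ..., c_5.

-24*v^5/5 + 8*v^4/3 - 4*v^3/3 - 4*v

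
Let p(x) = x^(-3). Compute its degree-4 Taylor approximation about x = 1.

[(x - 1)^0] = 1;  [(x - 1)^1] = -3;  [(x - 1)^2] = 6;  [(x - 1)^3] = -10;  [(x - 1)^4] = 15.

15*(x - 1)^4 - 10*(x - 1)^3 + 6*(x - 1)^2 - 3*(x - 1) + 1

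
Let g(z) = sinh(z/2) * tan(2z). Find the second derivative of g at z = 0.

2

Take the Cauchy product of the two expansions.
The coefficient of z^2 in the expansion is 1, so g′′(0) = 2! * (1) = 2.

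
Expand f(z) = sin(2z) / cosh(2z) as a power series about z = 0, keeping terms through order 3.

-16*z^3/3 + 2*z

Write the quotient as an unknown series and match coefficients against numerator = denominator · series.
[z^0] = 0;  [z^1] = 2;  [z^2] = 0;  [z^3] = -16/3.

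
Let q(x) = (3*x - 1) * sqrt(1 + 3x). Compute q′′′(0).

-243/8

Distribute the polynomial across the series and collect like powers.
The coefficient of x^3 in the expansion is -81/16, so q′′′(0) = 3! * (-81/16) = -243/8.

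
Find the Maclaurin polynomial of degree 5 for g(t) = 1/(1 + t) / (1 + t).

Take the Cauchy product of the two expansions.

-6*t^5 + 5*t^4 - 4*t^3 + 3*t^2 - 2*t + 1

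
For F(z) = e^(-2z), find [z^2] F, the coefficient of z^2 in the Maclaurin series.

Apply the Taylor formula c_k = f^(k)(a)/k!.
F(0) = 1
F′(0) = -2
F′′(0) = 4

2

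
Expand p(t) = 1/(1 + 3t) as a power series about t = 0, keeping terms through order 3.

-27*t^3 + 9*t^2 - 3*t + 1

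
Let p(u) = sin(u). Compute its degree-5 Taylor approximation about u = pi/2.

[(u - pi/2)^0] = 1;  [(u - pi/2)^1] = 0;  [(u - pi/2)^2] = -1/2;  [(u - pi/2)^3] = 0;  [(u - pi/2)^4] = 1/24;  [(u - pi/2)^5] = 0.

(u - pi/2)^4/24 - (u - pi/2)^2/2 + 1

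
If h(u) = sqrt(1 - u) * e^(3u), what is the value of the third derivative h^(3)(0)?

Take the Cauchy product of the two expansions.
The coefficient of u^3 in the expansion is 29/16, so h′′′(0) = 3! * (29/16) = 87/8.

87/8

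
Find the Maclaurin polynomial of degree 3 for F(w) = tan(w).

w^3/3 + w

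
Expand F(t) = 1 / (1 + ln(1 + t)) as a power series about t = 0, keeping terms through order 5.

-347*t^5/60 + 11*t^4/3 - 7*t^3/3 + 3*t^2/2 - t + 1

Expand as Σ (-1)^k u^k with u equal to the inner function's series.
F(0) = 1
F′(0) = -1
F′′(0) = 3
F′′′(0) = -14
F^(4)(0) = 88
F^(5)(0) = -694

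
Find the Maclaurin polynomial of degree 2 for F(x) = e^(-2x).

2*x^2 - 2*x + 1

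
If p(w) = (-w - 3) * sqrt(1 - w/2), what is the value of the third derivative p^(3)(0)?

21/64

Shift and add copies of the series according to the polynomial's terms.
From the series, [w^3] p = 7/128; multiply by 3! = 6 to get 21/64.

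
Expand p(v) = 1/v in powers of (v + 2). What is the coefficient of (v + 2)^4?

Compute the successive derivatives at the expansion point and divide by k!.

-1/32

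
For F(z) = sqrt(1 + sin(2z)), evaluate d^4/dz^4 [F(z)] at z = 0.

1

Compose series: expand the inner function first, then feed it into the outer expansion.
From the series, [z^4] F = 1/24; multiply by 4! = 24 to get 1.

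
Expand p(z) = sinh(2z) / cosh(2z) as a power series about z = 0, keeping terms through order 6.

Write the quotient as an unknown series and match coefficients against numerator = denominator · series.
p(0) = 0
p′(0) = 2
p′′(0) = 0
p′′′(0) = -16
p^(4)(0) = 0
p^(5)(0) = 512
p^(6)(0) = 0
Then c_k = p^(k)(0)/k! gives each Taylor coefficient.

64*z^5/15 - 8*z^3/3 + 2*z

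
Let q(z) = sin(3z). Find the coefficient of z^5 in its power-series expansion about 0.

81/40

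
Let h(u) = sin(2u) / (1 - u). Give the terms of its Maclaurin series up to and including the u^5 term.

14*u^5/15 + 2*u^4/3 + 2*u^3/3 + 2*u^2 + 2*u

Take the Cauchy product of the two expansions.
[u^0] = 0;  [u^1] = 2;  [u^2] = 2;  [u^3] = 2/3;  [u^4] = 2/3;  [u^5] = 14/15.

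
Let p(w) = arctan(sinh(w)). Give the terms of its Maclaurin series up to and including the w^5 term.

Substitute the inner expansion into the outer series and collect powers.
p(0) = 0
p′(0) = 1
p′′(0) = 0
p′′′(0) = -1
p^(4)(0) = 0
p^(5)(0) = 5

w^5/24 - w^3/6 + w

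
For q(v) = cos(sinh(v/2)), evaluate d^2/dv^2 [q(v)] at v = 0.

-1/4

Let u equal the inner series; expand the outer function in u and truncate.
The coefficient of v^2 in the expansion is -1/8, so q′′(0) = 2! * (-1/8) = -1/4.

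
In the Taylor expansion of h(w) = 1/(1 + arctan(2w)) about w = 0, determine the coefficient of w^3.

Plug the Maclaurin series of the inner function into that of the outer and collect terms.
[w^0] = 1;  [w^1] = -2;  [w^2] = 4;  [w^3] = -16/3.

-16/3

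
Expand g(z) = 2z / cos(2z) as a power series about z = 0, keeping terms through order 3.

Write the quotient as an unknown series and match coefficients against numerator = denominator · series.
[z^0] = 0;  [z^1] = 2;  [z^2] = 0;  [z^3] = 4.

4*z^3 + 2*z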